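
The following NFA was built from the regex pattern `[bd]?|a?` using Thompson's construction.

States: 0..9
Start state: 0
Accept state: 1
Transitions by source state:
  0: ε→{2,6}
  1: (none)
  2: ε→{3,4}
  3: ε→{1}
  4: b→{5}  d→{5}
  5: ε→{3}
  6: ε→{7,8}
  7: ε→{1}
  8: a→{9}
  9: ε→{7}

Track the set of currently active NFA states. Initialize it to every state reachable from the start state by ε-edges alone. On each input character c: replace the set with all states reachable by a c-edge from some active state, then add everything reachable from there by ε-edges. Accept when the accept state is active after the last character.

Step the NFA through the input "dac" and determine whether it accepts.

Answer: REJECT

Derivation:
initial (ε-close {0}): {0,1,2,3,4,6,7,8}
'd' @ 1: {1,3,5}  (accept∈set)
'a' @ 2: {}  — state set empty
rest 'c' ignored (set empty)
end set {} — state 1 not in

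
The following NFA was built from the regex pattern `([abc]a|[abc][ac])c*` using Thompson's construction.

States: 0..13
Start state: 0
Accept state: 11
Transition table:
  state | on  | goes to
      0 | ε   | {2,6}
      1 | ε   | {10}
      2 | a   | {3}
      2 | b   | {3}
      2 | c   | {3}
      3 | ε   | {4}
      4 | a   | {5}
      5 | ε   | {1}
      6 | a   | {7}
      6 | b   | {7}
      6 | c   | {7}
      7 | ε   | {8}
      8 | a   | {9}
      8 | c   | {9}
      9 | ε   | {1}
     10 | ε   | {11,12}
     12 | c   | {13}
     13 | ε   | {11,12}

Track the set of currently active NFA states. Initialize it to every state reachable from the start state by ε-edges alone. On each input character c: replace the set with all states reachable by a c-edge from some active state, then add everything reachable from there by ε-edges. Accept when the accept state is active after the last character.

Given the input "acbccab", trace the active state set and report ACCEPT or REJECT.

initial (ε-close {0}): {0,2,6}
'a' @ 1: {3,4,7,8}
'c' @ 2: {1,9,10,11,12}  (accept∈set)
'b' @ 3: {}  — no active states
rest 'ccab' ignored (set empty)
end set {} — state 11 not in

Answer: REJECT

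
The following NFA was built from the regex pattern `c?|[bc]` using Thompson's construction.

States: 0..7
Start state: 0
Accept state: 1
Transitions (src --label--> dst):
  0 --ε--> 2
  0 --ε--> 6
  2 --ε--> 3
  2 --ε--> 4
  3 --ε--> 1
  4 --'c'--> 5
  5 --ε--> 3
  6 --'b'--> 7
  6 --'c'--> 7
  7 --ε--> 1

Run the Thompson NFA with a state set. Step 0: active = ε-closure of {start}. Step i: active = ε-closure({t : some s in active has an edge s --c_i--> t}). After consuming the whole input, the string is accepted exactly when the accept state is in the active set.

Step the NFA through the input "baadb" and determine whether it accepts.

start: ε-closure({0}) = {0,1,2,3,4,6}
'b' @ 1: {1,7}  ✓accept
'a' @ 2: {}  — dead — no transitions
rest 'adb' ignored (set empty)
after full input: {}  (accept=1 not in)

Answer: REJECT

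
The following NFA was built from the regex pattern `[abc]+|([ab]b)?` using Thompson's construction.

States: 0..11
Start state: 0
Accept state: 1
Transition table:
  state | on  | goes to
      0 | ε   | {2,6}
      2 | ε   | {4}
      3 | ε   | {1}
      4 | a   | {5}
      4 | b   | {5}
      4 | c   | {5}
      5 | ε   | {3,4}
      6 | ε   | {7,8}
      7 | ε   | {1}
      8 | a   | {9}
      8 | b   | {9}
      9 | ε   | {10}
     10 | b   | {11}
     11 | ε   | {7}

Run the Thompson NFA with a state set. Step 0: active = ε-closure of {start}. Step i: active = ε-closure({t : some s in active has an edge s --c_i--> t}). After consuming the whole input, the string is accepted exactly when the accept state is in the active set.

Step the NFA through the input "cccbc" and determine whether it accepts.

Answer: ACCEPT

Steps:
start: ε-closure({0}) = {0,1,2,4,6,7,8}
'c' @ 1: {1,3,4,5}  (accept∈set)
'c' @ 2: {1,3,4,5}  (accept∈set)
'c' @ 3: {1,3,4,5}  (accept∈set)
'b' @ 4: {1,3,4,5}  (accept∈set)
'c' @ 5: {1,3,4,5}  (accept∈set)
final: {1,3,4,5}; accept 1 in set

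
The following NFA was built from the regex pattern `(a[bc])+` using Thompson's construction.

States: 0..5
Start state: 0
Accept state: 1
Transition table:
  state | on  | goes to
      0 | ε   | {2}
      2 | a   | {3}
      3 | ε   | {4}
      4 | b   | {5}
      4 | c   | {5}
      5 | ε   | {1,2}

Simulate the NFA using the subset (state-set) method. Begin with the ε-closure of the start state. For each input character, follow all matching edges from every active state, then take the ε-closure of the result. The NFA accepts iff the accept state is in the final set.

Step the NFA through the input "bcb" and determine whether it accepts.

Answer: REJECT

Trace:
initial (ε-close {0}): {0,2}
'b' @ 1: {}  — no active states
rest 'cb' ignored (set empty)
after full input: {}  (accept=1 not in)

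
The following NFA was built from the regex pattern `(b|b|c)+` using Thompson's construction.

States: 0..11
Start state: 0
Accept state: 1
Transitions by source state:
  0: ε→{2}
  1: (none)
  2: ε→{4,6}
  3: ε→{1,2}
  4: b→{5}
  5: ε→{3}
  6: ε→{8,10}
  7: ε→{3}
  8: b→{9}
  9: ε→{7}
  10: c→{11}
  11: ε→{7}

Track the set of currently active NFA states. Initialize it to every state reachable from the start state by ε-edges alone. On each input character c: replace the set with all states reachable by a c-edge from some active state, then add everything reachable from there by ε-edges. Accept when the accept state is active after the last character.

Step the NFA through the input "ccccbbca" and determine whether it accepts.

Answer: REJECT

Trace:
S₀ = ε-closure({0}) = {0,2,4,6,8,10}
'c' @ 1: {1,2,3,4,6,7,8,10,11}  (accept∈set)
'c' @ 2: {1,2,3,4,6,7,8,10,11}  (accept∈set)
'c' @ 3: {1,2,3,4,6,7,8,10,11}  (accept∈set)
'c' @ 4: {1,2,3,4,6,7,8,10,11}  (accept∈set)
'b' @ 5: {1,2,3,4,5,6,7,8,9,10}  (accept∈set)
'b' @ 6: {1,2,3,4,5,6,7,8,9,10}  (accept∈set)
'c' @ 7: {1,2,3,4,6,7,8,10,11}  (accept∈set)
'a' @ 8: {}  — state set empty
final: {}; accept 1 not in set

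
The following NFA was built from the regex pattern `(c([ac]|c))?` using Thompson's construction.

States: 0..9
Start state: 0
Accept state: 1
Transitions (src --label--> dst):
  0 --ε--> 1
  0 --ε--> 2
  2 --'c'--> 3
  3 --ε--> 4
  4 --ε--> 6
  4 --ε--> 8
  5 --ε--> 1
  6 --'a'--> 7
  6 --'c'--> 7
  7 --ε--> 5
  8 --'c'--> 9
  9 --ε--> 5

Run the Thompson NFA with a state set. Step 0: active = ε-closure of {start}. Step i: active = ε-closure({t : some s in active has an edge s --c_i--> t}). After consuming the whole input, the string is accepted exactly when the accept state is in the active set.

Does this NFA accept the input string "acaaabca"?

start: ε-closure({0}) = {0,1,2}
'a' @ 1: {}  — state set empty
rest 'caaabca' ignored (set empty)
end set {} — state 1 not in

Answer: REJECT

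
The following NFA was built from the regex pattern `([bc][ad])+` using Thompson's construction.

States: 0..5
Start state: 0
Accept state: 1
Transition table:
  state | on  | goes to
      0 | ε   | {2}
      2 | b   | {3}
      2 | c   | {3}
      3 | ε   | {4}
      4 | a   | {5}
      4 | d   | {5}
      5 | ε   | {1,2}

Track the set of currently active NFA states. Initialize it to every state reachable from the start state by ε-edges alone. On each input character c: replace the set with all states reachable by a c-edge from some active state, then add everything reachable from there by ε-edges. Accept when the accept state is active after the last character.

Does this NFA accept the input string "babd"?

S₀ = ε-closure({0}) = {0,2}
'b' @ 1: {3,4}
'a' @ 2: {1,2,5}  (accept∈set)
'b' @ 3: {3,4}
'd' @ 4: {1,2,5}  (accept∈set)
end set {1,2,5} — state 1 in

Answer: ACCEPT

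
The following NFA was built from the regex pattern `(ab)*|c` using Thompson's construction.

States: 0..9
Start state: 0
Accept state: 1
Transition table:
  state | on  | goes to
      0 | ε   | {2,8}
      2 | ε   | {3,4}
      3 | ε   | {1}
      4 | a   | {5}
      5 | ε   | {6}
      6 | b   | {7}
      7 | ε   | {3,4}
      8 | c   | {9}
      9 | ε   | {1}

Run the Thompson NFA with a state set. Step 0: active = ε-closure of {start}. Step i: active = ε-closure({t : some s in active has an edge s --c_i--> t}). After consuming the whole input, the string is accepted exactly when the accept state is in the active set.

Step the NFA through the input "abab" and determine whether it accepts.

initial (ε-close {0}): {0,1,2,3,4,8}
'a' @ 1: {5,6}
'b' @ 2: {1,3,4,7}  (accept∈set)
'a' @ 3: {5,6}
'b' @ 4: {1,3,4,7}  (accept∈set)
end set {1,3,4,7} — state 1 in

Answer: ACCEPT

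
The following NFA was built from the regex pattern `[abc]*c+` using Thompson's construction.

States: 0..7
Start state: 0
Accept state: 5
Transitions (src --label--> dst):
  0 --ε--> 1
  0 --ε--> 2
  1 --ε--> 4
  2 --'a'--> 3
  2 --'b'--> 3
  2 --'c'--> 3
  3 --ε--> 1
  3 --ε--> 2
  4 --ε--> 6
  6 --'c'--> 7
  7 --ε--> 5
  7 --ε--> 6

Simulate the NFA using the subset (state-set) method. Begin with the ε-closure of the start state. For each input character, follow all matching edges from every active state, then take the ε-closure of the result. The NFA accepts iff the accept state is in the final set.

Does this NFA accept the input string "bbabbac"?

start: ε-closure({0}) = {0,1,2,4,6}
'b' @ 1: {1,2,3,4,6}
'b' @ 2: {1,2,3,4,6}
'a' @ 3: {1,2,3,4,6}
'b' @ 4: {1,2,3,4,6}
'b' @ 5: {1,2,3,4,6}
'a' @ 6: {1,2,3,4,6}
'c' @ 7: {1,2,3,4,5,6,7}  [accepting]
final: {1,2,3,4,5,6,7}; accept 5 in set

Answer: ACCEPT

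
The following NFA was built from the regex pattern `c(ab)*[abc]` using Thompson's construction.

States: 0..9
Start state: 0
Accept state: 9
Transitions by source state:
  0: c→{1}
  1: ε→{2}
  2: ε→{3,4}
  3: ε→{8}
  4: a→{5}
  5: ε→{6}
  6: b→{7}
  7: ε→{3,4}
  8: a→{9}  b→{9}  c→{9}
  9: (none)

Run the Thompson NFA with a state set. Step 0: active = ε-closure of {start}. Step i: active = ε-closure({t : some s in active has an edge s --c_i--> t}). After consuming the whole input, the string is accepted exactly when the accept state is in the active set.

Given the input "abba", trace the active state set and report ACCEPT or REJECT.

start: ε-closure({0}) = {0}
'a' @ 1: {}  — no active states
rest 'bba' ignored (set empty)
final: {}; accept 9 not in set

Answer: REJECT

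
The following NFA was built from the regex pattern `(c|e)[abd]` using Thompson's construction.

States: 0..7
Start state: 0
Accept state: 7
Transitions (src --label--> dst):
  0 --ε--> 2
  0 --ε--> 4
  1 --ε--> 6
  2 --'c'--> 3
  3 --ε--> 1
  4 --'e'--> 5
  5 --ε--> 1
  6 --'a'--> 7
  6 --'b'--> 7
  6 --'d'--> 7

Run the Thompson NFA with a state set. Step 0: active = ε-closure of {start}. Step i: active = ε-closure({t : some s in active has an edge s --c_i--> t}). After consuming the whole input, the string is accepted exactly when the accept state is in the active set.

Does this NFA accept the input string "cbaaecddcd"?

initial (ε-close {0}): {0,2,4}
'c' @ 1: {1,3,6}
'b' @ 2: {7}  ✓accept
'a' @ 3: {}  — state set empty
rest 'aecddcd' ignored (set empty)
after full input: {}  (accept=7 not in)

Answer: REJECT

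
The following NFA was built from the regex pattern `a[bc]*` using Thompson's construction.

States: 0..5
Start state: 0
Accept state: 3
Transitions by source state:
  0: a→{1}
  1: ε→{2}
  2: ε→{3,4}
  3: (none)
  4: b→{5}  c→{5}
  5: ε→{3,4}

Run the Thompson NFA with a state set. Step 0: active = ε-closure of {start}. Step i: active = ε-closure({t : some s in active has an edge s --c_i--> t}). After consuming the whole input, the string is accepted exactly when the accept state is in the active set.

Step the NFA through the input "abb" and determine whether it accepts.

Answer: ACCEPT

Trace:
start: ε-closure({0}) = {0}
'a' @ 1: {1,2,3,4}  ✓accept
'b' @ 2: {3,4,5}  ✓accept
'b' @ 3: {3,4,5}  ✓accept
after full input: {3,4,5}  (accept=3 in)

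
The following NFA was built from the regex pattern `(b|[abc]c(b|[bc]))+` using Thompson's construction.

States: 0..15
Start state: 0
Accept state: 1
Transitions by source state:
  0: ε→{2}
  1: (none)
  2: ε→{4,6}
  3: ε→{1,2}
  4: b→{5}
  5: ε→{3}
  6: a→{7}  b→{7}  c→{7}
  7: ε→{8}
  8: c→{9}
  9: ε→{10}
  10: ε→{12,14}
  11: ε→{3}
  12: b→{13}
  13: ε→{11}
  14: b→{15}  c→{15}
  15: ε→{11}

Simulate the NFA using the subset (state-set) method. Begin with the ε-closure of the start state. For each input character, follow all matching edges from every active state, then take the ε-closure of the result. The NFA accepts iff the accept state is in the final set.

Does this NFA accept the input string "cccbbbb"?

Answer: ACCEPT

Derivation:
initial (ε-close {0}): {0,2,4,6}
'c' @ 1: {7,8}
'c' @ 2: {9,10,12,14}
'c' @ 3: {1,2,3,4,6,11,15}  (accept∈set)
'b' @ 4: {1,2,3,4,5,6,7,8}  (accept∈set)
'b' @ 5: {1,2,3,4,5,6,7,8}  (accept∈set)
'b' @ 6: {1,2,3,4,5,6,7,8}  (accept∈set)
'b' @ 7: {1,2,3,4,5,6,7,8}  (accept∈set)
final: {1,2,3,4,5,6,7,8}; accept 1 in set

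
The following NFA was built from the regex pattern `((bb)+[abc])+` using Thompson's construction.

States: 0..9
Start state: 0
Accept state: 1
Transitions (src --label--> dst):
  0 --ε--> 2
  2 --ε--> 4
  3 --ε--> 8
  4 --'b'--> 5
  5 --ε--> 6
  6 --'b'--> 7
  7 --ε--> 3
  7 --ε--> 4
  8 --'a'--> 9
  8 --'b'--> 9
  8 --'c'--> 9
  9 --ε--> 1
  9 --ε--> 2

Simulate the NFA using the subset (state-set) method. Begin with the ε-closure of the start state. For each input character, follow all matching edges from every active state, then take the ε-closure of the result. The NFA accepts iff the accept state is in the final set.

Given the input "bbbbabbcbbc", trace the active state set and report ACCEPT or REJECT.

S₀ = ε-closure({0}) = {0,2,4}
'b' @ 1: {5,6}
'b' @ 2: {3,4,7,8}
'b' @ 3: {1,2,4,5,6,9}  (accept∈set)
'b' @ 4: {3,4,5,6,7,8}
'a' @ 5: {1,2,4,9}  (accept∈set)
'b' @ 6: {5,6}
'b' @ 7: {3,4,7,8}
'c' @ 8: {1,2,4,9}  (accept∈set)
'b' @ 9: {5,6}
'b' @ 10: {3,4,7,8}
'c' @ 11: {1,2,4,9}  (accept∈set)
after full input: {1,2,4,9}  (accept=1 in)

Answer: ACCEPT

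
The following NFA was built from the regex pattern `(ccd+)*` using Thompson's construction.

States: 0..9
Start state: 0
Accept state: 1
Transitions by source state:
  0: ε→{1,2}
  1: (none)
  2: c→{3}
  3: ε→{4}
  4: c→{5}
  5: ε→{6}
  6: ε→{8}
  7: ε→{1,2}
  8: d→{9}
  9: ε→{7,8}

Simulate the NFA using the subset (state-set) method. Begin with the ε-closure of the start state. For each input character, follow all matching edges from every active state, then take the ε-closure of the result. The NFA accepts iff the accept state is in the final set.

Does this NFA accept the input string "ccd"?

Answer: ACCEPT

Derivation:
initial (ε-close {0}): {0,1,2}
'c' @ 1: {3,4}
'c' @ 2: {5,6,8}
'd' @ 3: {1,2,7,8,9}  (accept∈set)
end set {1,2,7,8,9} — state 1 in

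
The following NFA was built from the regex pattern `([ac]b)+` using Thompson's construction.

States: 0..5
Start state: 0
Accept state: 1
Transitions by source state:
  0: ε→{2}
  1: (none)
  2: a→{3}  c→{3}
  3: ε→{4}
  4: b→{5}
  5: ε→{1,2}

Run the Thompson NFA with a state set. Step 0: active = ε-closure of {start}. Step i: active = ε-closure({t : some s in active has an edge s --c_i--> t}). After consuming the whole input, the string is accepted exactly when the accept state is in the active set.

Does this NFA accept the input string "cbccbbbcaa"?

Answer: REJECT

Derivation:
start: ε-closure({0}) = {0,2}
'c' @ 1: {3,4}
'b' @ 2: {1,2,5}  ✓accept
'c' @ 3: {3,4}
'c' @ 4: {}  — no active states
rest 'bbbcaa' ignored (set empty)
after full input: {}  (accept=1 not in)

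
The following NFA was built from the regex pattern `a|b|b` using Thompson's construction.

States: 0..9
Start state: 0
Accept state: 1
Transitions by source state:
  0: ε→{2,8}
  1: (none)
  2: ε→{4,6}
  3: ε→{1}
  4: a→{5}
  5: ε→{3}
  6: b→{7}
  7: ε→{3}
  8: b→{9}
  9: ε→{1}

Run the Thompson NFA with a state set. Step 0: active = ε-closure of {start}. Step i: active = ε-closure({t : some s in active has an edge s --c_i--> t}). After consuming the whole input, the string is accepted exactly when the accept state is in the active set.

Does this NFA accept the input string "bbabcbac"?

Answer: REJECT

Steps:
initial (ε-close {0}): {0,2,4,6,8}
'b' @ 1: {1,3,7,9}  ✓accept
'b' @ 2: {}  — state set empty
rest 'abcbac' ignored (set empty)
final: {}; accept 1 not in set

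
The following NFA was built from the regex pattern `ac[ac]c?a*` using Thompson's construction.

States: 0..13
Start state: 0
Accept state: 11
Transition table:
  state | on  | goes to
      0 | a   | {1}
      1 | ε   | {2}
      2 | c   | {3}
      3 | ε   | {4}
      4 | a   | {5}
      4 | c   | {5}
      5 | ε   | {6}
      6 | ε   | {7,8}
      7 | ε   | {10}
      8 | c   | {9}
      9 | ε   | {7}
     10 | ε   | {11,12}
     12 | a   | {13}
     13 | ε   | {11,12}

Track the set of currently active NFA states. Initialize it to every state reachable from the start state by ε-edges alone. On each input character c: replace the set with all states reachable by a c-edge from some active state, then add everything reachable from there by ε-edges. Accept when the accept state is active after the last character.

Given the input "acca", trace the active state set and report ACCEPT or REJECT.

start: ε-closure({0}) = {0}
'a' @ 1: {1,2}
'c' @ 2: {3,4}
'c' @ 3: {5,6,7,8,10,11,12}  [accepting]
'a' @ 4: {11,12,13}  [accepting]
after full input: {11,12,13}  (accept=11 in)

Answer: ACCEPT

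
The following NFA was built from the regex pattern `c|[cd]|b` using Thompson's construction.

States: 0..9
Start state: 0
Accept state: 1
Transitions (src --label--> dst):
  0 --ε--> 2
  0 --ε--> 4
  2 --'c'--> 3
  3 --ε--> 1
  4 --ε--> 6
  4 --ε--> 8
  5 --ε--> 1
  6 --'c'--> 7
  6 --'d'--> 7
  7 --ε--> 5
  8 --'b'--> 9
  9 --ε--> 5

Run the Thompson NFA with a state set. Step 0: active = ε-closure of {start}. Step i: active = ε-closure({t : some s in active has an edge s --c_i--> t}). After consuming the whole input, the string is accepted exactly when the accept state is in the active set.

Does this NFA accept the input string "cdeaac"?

start: ε-closure({0}) = {0,2,4,6,8}
'c' @ 1: {1,3,5,7}  [accepting]
'd' @ 2: {}  — no active states
rest 'eaac' ignored (set empty)
final: {}; accept 1 not in set

Answer: REJECT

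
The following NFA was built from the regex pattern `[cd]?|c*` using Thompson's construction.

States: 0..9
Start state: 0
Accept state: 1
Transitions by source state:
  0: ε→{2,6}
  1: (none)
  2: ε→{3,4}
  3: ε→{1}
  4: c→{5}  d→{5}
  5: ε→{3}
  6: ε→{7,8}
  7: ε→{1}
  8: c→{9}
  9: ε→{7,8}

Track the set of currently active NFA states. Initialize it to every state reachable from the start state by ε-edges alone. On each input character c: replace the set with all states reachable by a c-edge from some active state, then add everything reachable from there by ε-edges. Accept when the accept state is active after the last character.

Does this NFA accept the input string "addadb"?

Answer: REJECT

Steps:
initial (ε-close {0}): {0,1,2,3,4,6,7,8}
'a' @ 1: {}  — state set empty
rest 'ddadb' ignored (set empty)
end set {} — state 1 not in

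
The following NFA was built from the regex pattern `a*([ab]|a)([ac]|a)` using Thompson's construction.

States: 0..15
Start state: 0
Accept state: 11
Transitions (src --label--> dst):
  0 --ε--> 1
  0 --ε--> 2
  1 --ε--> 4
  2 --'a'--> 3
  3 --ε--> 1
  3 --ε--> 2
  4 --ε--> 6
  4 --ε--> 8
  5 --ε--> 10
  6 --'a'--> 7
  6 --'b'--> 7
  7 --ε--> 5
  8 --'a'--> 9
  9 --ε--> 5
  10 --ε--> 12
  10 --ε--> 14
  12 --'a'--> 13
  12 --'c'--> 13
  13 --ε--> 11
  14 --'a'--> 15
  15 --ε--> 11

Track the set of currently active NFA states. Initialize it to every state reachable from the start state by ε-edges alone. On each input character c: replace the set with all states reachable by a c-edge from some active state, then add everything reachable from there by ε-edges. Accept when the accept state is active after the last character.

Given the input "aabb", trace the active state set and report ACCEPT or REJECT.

initial (ε-close {0}): {0,1,2,4,6,8}
'a' @ 1: {1,2,3,4,5,6,7,8,9,10,12,14}
'a' @ 2: {1,2,3,4,5,6,7,8,9,10,11,12,13,14,15}  [accepting]
'b' @ 3: {5,7,10,12,14}
'b' @ 4: {}  — no active states
after full input: {}  (accept=11 not in)

Answer: REJECT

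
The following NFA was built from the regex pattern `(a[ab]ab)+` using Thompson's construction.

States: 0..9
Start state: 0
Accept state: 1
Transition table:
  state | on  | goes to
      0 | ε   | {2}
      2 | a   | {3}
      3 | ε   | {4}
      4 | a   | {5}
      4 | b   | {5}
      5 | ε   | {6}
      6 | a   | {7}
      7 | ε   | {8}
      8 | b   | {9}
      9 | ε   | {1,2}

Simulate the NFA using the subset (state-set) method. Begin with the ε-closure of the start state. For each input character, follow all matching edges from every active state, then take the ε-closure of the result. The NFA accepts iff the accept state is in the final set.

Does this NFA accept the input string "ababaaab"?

Answer: ACCEPT

Steps:
initial (ε-close {0}): {0,2}
'a' @ 1: {3,4}
'b' @ 2: {5,6}
'a' @ 3: {7,8}
'b' @ 4: {1,2,9}  [accepting]
'a' @ 5: {3,4}
'a' @ 6: {5,6}
'a' @ 7: {7,8}
'b' @ 8: {1,2,9}  [accepting]
after full input: {1,2,9}  (accept=1 in)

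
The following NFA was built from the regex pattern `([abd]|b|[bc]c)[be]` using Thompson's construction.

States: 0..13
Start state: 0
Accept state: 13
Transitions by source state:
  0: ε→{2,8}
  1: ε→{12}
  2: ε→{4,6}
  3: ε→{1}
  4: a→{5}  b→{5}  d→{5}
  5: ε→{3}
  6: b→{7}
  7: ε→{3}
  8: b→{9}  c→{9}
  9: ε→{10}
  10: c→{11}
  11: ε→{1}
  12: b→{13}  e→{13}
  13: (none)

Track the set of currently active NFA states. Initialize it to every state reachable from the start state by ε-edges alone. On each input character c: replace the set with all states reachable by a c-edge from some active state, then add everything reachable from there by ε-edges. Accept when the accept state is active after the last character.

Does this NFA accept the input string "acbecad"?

Answer: REJECT

Trace:
initial (ε-close {0}): {0,2,4,6,8}
'a' @ 1: {1,3,5,12}
'c' @ 2: {}  — state set empty
rest 'becad' ignored (set empty)
final: {}; accept 13 not in set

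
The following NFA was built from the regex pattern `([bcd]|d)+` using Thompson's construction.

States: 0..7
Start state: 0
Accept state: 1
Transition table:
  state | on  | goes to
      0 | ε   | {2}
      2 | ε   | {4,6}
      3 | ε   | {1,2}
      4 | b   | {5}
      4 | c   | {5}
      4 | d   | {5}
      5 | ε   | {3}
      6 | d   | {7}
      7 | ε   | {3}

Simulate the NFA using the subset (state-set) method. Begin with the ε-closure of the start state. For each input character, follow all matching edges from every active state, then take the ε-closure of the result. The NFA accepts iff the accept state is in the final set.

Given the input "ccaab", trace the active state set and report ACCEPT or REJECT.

start: ε-closure({0}) = {0,2,4,6}
'c' @ 1: {1,2,3,4,5,6}  (accept∈set)
'c' @ 2: {1,2,3,4,5,6}  (accept∈set)
'a' @ 3: {}  — state set empty
rest 'ab' ignored (set empty)
final: {}; accept 1 not in set

Answer: REJECT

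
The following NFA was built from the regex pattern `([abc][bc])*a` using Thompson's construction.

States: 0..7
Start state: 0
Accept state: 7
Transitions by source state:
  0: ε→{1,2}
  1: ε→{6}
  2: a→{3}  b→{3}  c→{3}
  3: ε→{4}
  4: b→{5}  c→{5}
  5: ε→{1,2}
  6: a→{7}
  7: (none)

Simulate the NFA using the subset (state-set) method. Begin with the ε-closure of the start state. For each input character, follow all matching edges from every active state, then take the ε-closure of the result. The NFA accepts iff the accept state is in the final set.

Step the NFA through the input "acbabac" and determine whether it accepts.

Answer: REJECT

Derivation:
initial (ε-close {0}): {0,1,2,6}
'a' @ 1: {3,4,7}  (accept∈set)
'c' @ 2: {1,2,5,6}
'b' @ 3: {3,4}
'a' @ 4: {}  — no active states
rest 'bac' ignored (set empty)
end set {} — state 7 not in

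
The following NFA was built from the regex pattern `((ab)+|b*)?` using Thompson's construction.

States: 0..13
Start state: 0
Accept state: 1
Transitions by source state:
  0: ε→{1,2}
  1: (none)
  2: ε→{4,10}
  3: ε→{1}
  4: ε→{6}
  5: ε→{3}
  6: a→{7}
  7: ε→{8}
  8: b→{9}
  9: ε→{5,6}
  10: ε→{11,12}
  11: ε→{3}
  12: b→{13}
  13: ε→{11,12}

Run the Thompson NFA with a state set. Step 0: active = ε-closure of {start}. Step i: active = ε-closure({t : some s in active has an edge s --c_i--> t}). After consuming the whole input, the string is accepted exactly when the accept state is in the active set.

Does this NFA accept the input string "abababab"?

initial (ε-close {0}): {0,1,2,3,4,6,10,11,12}
'a' @ 1: {7,8}
'b' @ 2: {1,3,5,6,9}  ✓accept
'a' @ 3: {7,8}
'b' @ 4: {1,3,5,6,9}  ✓accept
'a' @ 5: {7,8}
'b' @ 6: {1,3,5,6,9}  ✓accept
'a' @ 7: {7,8}
'b' @ 8: {1,3,5,6,9}  ✓accept
end set {1,3,5,6,9} — state 1 in

Answer: ACCEPT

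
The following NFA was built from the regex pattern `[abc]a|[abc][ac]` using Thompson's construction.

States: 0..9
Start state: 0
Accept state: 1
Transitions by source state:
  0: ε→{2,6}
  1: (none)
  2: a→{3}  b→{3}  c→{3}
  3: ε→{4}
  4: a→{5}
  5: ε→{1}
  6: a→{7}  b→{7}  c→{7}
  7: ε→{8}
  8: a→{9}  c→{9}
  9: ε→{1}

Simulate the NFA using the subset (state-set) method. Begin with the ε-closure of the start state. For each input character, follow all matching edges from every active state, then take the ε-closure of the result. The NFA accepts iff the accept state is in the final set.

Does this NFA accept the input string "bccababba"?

start: ε-closure({0}) = {0,2,6}
'b' @ 1: {3,4,7,8}
'c' @ 2: {1,9}  [accepting]
'c' @ 3: {}  — state set empty
rest 'ababba' ignored (set empty)
after full input: {}  (accept=1 not in)

Answer: REJECT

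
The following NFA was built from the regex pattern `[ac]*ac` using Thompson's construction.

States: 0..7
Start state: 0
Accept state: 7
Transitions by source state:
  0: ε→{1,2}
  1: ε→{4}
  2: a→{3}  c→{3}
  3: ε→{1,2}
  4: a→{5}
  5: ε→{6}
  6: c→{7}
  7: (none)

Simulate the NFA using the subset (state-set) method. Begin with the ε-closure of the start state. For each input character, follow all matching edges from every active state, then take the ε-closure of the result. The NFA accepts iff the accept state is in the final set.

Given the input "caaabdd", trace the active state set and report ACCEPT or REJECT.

S₀ = ε-closure({0}) = {0,1,2,4}
'c' @ 1: {1,2,3,4}
'a' @ 2: {1,2,3,4,5,6}
'a' @ 3: {1,2,3,4,5,6}
'a' @ 4: {1,2,3,4,5,6}
'b' @ 5: {}  — dead — no transitions
rest 'dd' ignored (set empty)
final: {}; accept 7 not in set

Answer: REJECT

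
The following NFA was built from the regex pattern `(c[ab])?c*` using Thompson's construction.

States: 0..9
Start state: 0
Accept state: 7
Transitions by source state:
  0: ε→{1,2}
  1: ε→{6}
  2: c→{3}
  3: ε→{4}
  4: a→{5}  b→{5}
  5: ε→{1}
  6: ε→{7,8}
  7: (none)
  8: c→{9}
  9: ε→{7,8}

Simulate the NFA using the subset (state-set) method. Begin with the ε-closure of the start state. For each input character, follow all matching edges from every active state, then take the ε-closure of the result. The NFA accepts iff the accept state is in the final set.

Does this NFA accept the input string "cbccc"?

Answer: ACCEPT

Trace:
start: ε-closure({0}) = {0,1,2,6,7,8}
'c' @ 1: {3,4,7,8,9}  ✓accept
'b' @ 2: {1,5,6,7,8}  ✓accept
'c' @ 3: {7,8,9}  ✓accept
'c' @ 4: {7,8,9}  ✓accept
'c' @ 5: {7,8,9}  ✓accept
final: {7,8,9}; accept 7 in set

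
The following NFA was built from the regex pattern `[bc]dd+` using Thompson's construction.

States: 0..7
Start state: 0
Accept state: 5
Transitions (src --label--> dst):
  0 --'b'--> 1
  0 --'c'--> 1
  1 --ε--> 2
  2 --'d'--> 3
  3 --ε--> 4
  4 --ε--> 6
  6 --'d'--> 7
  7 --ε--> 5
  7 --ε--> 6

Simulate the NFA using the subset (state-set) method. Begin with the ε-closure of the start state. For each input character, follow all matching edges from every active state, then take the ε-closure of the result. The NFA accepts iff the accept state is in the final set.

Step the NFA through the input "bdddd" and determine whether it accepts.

Answer: ACCEPT

Steps:
S₀ = ε-closure({0}) = {0}
'b' @ 1: {1,2}
'd' @ 2: {3,4,6}
'd' @ 3: {5,6,7}  (accept∈set)
'd' @ 4: {5,6,7}  (accept∈set)
'd' @ 5: {5,6,7}  (accept∈set)
final: {5,6,7}; accept 5 in set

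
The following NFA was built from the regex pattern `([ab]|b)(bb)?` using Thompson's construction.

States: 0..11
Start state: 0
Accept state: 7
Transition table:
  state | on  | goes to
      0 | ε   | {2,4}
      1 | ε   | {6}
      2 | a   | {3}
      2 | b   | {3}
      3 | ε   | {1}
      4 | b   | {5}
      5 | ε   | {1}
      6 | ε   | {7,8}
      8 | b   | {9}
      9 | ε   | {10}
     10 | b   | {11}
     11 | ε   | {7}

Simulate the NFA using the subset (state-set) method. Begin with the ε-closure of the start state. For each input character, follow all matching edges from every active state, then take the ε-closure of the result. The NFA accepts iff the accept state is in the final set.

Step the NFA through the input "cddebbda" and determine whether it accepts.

Answer: REJECT

Trace:
initial (ε-close {0}): {0,2,4}
'c' @ 1: {}  — no active states
rest 'ddebbda' ignored (set empty)
after full input: {}  (accept=7 not in)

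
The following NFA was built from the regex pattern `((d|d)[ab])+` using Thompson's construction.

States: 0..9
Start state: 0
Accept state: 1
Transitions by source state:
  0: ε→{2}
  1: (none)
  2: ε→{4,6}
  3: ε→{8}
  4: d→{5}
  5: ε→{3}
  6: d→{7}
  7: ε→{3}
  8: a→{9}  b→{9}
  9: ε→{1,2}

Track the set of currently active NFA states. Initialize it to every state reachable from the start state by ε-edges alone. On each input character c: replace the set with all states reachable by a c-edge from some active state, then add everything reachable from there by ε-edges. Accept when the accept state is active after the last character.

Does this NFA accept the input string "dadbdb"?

Answer: ACCEPT

Trace:
initial (ε-close {0}): {0,2,4,6}
'd' @ 1: {3,5,7,8}
'a' @ 2: {1,2,4,6,9}  (accept∈set)
'd' @ 3: {3,5,7,8}
'b' @ 4: {1,2,4,6,9}  (accept∈set)
'd' @ 5: {3,5,7,8}
'b' @ 6: {1,2,4,6,9}  (accept∈set)
final: {1,2,4,6,9}; accept 1 in set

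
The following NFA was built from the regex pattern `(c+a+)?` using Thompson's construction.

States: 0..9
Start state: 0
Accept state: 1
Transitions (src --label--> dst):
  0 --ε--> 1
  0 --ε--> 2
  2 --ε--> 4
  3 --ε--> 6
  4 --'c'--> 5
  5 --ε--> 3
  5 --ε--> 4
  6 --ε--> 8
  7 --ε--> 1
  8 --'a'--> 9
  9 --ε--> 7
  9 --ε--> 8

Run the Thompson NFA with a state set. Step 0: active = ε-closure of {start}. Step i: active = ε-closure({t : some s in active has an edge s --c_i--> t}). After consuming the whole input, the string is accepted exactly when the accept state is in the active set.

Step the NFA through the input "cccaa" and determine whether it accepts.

start: ε-closure({0}) = {0,1,2,4}
'c' @ 1: {3,4,5,6,8}
'c' @ 2: {3,4,5,6,8}
'c' @ 3: {3,4,5,6,8}
'a' @ 4: {1,7,8,9}  [accepting]
'a' @ 5: {1,7,8,9}  [accepting]
end set {1,7,8,9} — state 1 in

Answer: ACCEPT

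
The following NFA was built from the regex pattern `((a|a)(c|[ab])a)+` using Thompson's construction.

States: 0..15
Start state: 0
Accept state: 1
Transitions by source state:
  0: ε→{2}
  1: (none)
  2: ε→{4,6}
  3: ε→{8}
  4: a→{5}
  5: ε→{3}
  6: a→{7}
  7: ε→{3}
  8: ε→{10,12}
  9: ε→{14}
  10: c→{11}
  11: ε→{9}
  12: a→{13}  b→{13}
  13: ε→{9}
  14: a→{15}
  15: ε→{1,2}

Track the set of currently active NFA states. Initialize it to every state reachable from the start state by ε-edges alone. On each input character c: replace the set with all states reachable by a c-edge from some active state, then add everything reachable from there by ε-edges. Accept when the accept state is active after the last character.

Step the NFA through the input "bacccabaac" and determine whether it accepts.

S₀ = ε-closure({0}) = {0,2,4,6}
'b' @ 1: {}  — dead — no transitions
rest 'acccabaac' ignored (set empty)
final: {}; accept 1 not in set

Answer: REJECT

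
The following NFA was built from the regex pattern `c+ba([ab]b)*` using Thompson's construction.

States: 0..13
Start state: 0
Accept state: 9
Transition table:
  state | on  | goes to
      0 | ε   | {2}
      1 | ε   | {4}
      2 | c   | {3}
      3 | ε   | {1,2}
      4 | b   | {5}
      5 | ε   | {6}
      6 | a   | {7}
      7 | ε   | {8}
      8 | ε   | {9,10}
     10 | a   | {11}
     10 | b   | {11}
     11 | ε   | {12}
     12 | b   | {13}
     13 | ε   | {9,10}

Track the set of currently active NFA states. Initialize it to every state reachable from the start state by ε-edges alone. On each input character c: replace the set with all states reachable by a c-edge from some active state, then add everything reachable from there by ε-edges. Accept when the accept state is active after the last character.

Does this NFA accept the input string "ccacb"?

Answer: REJECT

Trace:
S₀ = ε-closure({0}) = {0,2}
'c' @ 1: {1,2,3,4}
'c' @ 2: {1,2,3,4}
'a' @ 3: {}  — state set empty
rest 'cb' ignored (set empty)
end set {} — state 9 not in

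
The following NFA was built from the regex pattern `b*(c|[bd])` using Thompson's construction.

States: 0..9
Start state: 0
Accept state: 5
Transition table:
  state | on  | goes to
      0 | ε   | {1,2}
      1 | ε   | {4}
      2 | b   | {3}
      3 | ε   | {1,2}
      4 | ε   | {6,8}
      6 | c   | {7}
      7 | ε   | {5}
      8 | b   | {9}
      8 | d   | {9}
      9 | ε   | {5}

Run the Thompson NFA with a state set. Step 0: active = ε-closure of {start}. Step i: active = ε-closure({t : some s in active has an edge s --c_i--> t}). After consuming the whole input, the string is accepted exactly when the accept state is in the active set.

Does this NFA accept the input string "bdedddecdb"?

Answer: REJECT

Steps:
initial (ε-close {0}): {0,1,2,4,6,8}
'b' @ 1: {1,2,3,4,5,6,8,9}  ✓accept
'd' @ 2: {5,9}  ✓accept
'e' @ 3: {}  — no active states
rest 'dddecdb' ignored (set empty)
final: {}; accept 5 not in set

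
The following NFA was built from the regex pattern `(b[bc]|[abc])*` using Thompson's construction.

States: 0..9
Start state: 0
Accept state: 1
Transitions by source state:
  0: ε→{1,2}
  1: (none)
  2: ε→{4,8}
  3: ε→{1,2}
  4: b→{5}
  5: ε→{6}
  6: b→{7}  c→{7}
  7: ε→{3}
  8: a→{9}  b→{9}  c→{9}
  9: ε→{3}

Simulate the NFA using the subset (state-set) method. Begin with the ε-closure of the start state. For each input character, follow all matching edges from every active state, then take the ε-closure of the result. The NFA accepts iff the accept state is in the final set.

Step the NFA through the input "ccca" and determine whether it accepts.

Answer: ACCEPT

Steps:
start: ε-closure({0}) = {0,1,2,4,8}
'c' @ 1: {1,2,3,4,8,9}  [accepting]
'c' @ 2: {1,2,3,4,8,9}  [accepting]
'c' @ 3: {1,2,3,4,8,9}  [accepting]
'a' @ 4: {1,2,3,4,8,9}  [accepting]
final: {1,2,3,4,8,9}; accept 1 in set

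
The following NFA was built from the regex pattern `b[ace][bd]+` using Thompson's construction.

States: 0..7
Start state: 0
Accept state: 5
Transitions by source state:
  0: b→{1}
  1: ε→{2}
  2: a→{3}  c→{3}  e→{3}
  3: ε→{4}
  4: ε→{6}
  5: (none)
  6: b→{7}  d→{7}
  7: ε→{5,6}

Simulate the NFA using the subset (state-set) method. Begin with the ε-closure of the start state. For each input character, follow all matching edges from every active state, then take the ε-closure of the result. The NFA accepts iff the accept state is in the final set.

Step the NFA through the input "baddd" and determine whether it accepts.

Answer: ACCEPT

Steps:
initial (ε-close {0}): {0}
'b' @ 1: {1,2}
'a' @ 2: {3,4,6}
'd' @ 3: {5,6,7}  [accepting]
'd' @ 4: {5,6,7}  [accepting]
'd' @ 5: {5,6,7}  [accepting]
end set {5,6,7} — state 5 in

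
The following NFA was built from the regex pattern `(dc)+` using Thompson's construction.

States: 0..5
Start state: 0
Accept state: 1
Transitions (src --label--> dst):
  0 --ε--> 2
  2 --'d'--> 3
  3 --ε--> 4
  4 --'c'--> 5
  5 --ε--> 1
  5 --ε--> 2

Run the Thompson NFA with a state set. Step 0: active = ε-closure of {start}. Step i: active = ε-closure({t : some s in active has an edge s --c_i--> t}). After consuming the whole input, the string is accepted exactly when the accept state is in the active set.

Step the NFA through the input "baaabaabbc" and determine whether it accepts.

Answer: REJECT

Steps:
S₀ = ε-closure({0}) = {0,2}
'b' @ 1: {}  — no active states
rest 'aaabaabbc' ignored (set empty)
end set {} — state 1 not in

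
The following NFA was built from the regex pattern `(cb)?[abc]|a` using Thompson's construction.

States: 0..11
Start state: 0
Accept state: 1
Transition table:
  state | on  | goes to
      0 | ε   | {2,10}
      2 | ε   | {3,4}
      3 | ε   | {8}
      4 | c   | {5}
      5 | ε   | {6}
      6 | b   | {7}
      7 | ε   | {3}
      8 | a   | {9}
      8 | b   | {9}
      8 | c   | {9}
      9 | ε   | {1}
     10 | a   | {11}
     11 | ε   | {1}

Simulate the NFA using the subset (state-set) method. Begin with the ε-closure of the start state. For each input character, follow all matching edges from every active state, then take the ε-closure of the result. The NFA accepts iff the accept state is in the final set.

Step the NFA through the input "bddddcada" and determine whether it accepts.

S₀ = ε-closure({0}) = {0,2,3,4,8,10}
'b' @ 1: {1,9}  (accept∈set)
'd' @ 2: {}  — state set empty
rest 'dddcada' ignored (set empty)
end set {} — state 1 not in

Answer: REJECT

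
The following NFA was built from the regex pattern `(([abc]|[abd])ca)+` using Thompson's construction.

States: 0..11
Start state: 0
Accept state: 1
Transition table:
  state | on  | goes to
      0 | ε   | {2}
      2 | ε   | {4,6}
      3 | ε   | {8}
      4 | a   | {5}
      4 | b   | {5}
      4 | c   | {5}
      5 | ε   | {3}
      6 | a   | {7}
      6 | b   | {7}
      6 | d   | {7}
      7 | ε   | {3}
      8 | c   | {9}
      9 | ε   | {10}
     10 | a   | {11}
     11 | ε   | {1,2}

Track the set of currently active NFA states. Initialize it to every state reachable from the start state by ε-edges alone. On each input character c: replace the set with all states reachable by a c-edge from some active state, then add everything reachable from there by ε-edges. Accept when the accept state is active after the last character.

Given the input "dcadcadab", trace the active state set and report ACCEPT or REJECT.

S₀ = ε-closure({0}) = {0,2,4,6}
'd' @ 1: {3,7,8}
'c' @ 2: {9,10}
'a' @ 3: {1,2,4,6,11}  (accept∈set)
'd' @ 4: {3,7,8}
'c' @ 5: {9,10}
'a' @ 6: {1,2,4,6,11}  (accept∈set)
'd' @ 7: {3,7,8}
'a' @ 8: {}  — state set empty
rest 'b' ignored (set empty)
final: {}; accept 1 not in set

Answer: REJECT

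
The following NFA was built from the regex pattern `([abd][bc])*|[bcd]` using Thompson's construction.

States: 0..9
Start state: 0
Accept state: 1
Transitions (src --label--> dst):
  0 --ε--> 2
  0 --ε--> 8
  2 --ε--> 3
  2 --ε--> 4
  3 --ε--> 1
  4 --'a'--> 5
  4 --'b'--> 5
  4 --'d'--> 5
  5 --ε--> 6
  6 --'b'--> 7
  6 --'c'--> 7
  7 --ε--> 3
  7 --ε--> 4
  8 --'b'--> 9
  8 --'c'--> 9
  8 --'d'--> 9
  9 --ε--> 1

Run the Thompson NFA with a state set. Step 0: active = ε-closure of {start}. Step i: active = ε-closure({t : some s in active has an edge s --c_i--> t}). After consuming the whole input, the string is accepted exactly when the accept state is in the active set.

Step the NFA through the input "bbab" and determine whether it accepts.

initial (ε-close {0}): {0,1,2,3,4,8}
'b' @ 1: {1,5,6,9}  ✓accept
'b' @ 2: {1,3,4,7}  ✓accept
'a' @ 3: {5,6}
'b' @ 4: {1,3,4,7}  ✓accept
after full input: {1,3,4,7}  (accept=1 in)

Answer: ACCEPT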